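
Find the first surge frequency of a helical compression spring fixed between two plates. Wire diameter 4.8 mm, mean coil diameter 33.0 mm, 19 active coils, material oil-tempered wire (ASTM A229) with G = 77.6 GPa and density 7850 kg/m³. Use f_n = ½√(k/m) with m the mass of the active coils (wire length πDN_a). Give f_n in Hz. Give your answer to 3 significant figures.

k = Gd⁴/(8D³N_a) = (77.6×10³)(4.8⁴)/(8·33.0³·19) = 7.5412 N/mm = 7541.2 N/m
Wire length L = πDN_a = π·33.0·19 = 1969.8 mm
m = ρ·(πd²/4)·L = 7850 × 18.096×10⁻⁶ m² × 1.9698 m = 0.27981 kg
f_n = ½√(k/m) = 0.5·√(7541.2/0.27981) = 0.5·√(26951) = 82.084 Hz

82.1 Hz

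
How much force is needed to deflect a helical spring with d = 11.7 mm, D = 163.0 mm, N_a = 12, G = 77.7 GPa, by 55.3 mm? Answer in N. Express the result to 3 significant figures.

194 N

k = Gd⁴/(8D³N_a) = (77.7×10³)(11.7⁴)/(8·163.0³·12) = 3.5021 N/mm
F = k·δ = 3.5021 × 55.3 = 193.67 N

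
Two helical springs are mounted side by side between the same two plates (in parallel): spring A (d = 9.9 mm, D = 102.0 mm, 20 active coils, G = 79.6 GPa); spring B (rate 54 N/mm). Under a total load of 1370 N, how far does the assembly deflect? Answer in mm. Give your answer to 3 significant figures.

k_A = Gd⁴/(8D³N_a) = (79.6×10³)(9.9⁴)/(8·102.0³·20) = 4.5033 N/mm
Parallel: k_eq = 4.5033 + 54 = 58.503 N/mm
δ = F/k_eq = 1370/58.503 = 23.417 mm

23.4 mm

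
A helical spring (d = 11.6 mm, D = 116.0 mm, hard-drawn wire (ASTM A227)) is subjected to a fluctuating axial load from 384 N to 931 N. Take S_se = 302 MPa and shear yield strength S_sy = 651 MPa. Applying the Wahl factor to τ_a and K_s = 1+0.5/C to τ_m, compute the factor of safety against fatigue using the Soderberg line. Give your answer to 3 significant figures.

C = D/d = 116.0/11.6 = 10.0000; K_W = (4C−1)/(4C−4)+0.615/C = 1.1448; K_s = 1+0.5/C = 1.0500
F_a = (F_max−F_min)/2 = 273.5 N; F_m = (F_max+F_min)/2 = 657.5 N
τ_a = K_W·8F_aD/(πd³) = 1.1448 × 51.758 = 59.255 MPa
τ_m = K_s·8F_mD/(πd³) = 1.0500 × 124.43 = 130.65 MPa
Soderberg: 1/n_f = τ_a/S_se + τ_m/S_sy = 59.255/302 + 130.65/651 = 0.19621 + 0.20069 = 0.3969
n_f = 1/0.3969 = 2.52

2.52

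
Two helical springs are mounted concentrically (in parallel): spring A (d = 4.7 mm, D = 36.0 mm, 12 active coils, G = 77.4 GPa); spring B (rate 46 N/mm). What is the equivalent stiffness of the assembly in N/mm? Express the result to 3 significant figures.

54.4 N/mm

k_A = Gd⁴/(8D³N_a) = (77.4×10³)(4.7⁴)/(8·36.0³·12) = 8.4324 N/mm
Parallel: k_eq = 8.4324 + 46 = 54.432 N/mm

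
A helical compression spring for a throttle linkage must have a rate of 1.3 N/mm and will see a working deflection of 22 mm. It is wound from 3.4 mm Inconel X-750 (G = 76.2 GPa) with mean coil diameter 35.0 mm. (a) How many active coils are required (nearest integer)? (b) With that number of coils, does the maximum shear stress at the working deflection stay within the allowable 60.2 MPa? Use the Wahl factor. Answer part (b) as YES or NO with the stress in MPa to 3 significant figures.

N_a = Gd⁴/(8D³k) = (76.2×10³)(3.4⁴)/(8·35.0³·1.3) = 22.84 → N_a = 23
Actual rate k = Gd⁴/(8D³·23) = 1.2908 N/mm
Working load F = kδ = 1.2908·22 = 28.397 N
C = 35.0/3.4 = 10.2941; K_W = (4C−1)/(4C−4)+0.615/C = 1.1404
τ_max = K_W·8FD/(πd³) = 1.1404·64.394 = 73.437 MPa
τ_max > 60.2 MPa → exceeds allowable

(a) 23 coils; (b) NO, τ_max = 73.4 MPa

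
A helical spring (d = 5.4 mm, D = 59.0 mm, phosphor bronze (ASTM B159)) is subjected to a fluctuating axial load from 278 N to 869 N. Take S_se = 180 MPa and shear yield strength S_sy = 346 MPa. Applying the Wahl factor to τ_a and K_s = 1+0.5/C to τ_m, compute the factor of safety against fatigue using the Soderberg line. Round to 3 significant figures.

0.292

C = D/d = 59.0/5.4 = 10.9259; K_W = (4C−1)/(4C−4)+0.615/C = 1.1318; K_s = 1+0.5/C = 1.0458
F_a = (F_max−F_min)/2 = 295.5 N; F_m = (F_max+F_min)/2 = 573.5 N
τ_a = K_W·8F_aD/(πd³) = 1.1318 × 281.95 = 319.12 MPa
τ_m = K_s·8F_mD/(πd³) = 1.0458 × 547.2 = 572.24 MPa
Soderberg: 1/n_f = τ_a/S_se + τ_m/S_sy = 319.12/180 + 572.24/346 = 1.77290 + 1.65387 = 3.4268
n_f = 1/3.4268 = 0.2918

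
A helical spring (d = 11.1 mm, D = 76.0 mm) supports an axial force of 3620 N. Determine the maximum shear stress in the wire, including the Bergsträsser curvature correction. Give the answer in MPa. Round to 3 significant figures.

Spring index C = D/d = 76.0/11.1 = 6.8468
K_B = (4C+2)/(4C−3) = 29.387/24.387 = 1.2050
τ₀ = 8FD/(πd³) = 8·3620·76.0/(π·11.1³) = 2.20096e+06/4296.5 = 512.26 MPa
τ_max = K·τ₀ = 1.2050 × 512.26 = 617.29 MPa

617 MPa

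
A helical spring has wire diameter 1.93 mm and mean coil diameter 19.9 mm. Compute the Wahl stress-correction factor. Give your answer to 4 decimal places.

1.1402

C = D/d = 19.9/1.93 = 10.3109
K_W = (4C−1)/(4C−4) + 0.615/C = 40.244/37.244 + 0.0596 = 1.1402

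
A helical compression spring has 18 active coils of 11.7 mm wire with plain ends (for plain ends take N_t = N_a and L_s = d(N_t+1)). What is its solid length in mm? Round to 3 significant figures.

plain ends: N_t = N_a = 18
L_s = d·(N_t+1) = 11.7 × 19 = 222.3 mm

222 mm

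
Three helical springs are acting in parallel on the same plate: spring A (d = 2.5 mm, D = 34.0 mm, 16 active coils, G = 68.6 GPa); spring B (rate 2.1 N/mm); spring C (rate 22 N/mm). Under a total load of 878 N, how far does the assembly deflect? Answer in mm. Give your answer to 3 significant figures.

35.6 mm

k_A = Gd⁴/(8D³N_a) = (68.6×10³)(2.5⁴)/(8·34.0³·16) = 0.53264 N/mm
Parallel: k_eq = 0.53264 + 2.1 + 22 = 24.633 N/mm
δ = F/k_eq = 878/24.633 = 35.644 mm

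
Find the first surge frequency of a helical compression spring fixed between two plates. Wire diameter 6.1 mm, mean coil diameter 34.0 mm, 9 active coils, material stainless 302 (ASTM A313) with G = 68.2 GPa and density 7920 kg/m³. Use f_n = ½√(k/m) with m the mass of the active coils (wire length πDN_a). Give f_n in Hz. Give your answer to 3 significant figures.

k = Gd⁴/(8D³N_a) = (68.2×10³)(6.1⁴)/(8·34.0³·9) = 33.368 N/mm = 33368 N/m
Wire length L = πDN_a = π·34.0·9 = 961.33 mm
m = ρ·(πd²/4)·L = 7920 × 29.225×10⁻⁶ m² × 0.96133 m = 0.22251 kg
f_n = ½√(k/m) = 0.5·√(33368/0.22251) = 0.5·√(1.4996e+05) = 193.63 Hz

194 Hz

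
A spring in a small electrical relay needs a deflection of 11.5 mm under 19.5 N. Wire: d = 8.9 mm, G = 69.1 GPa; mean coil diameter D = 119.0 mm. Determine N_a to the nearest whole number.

19

Required rate k = F/δ = 19.5/11.5 = 1.6957 N/mm
N_a = Gd⁴/(8D³k) = (69.1×10³ × 8.9⁴)/(8 × 119.0³ × 1.6957)
    = 4.33549e+08 / 2.28595e+07 = 18.97 → 19 coils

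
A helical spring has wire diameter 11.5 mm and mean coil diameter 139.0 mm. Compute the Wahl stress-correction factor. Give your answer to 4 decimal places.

C = D/d = 139.0/11.5 = 12.0870
K_W = (4C−1)/(4C−4) + 0.615/C = 47.348/44.348 + 0.0509 = 1.1185

1.1185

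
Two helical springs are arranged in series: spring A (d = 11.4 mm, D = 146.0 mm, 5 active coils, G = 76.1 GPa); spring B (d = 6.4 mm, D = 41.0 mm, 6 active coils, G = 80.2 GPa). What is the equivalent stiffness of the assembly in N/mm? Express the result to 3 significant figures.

k_A = Gd⁴/(8D³N_a) = (76.1×10³)(11.4⁴)/(8·146.0³·5) = 10.325 N/mm
k_B = Gd⁴/(8D³N_a) = (80.2×10³)(6.4⁴)/(8·41.0³·6) = 40.673 N/mm
Series: 1/k_eq = 1/10.325 + 1/40.673 = 0.12144; k_eq = 8.2345 N/mm

8.23 N/mm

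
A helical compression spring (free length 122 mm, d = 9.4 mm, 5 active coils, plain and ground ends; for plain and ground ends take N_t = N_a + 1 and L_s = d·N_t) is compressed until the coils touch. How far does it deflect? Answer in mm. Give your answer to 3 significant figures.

N_t = 6; L_s = 9.4·6 = 56.4 mm
δ_solid = L₀ − L_s = 122 − 56.4 = 65.6 mm

65.6 mm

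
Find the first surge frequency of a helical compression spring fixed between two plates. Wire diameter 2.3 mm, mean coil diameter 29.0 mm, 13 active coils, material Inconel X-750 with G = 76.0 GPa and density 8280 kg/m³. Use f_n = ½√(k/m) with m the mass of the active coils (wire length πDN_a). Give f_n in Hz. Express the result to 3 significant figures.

71.7 Hz

k = Gd⁴/(8D³N_a) = (76.0×10³)(2.3⁴)/(8·29.0³·13) = 0.83849 N/mm = 838.49 N/m
Wire length L = πDN_a = π·29.0·13 = 1184.4 mm
m = ρ·(πd²/4)·L = 8280 × 4.1548×10⁻⁶ m² × 1.1844 m = 0.040744 kg
f_n = ½√(k/m) = 0.5·√(838.49/0.040744) = 0.5·√(20579) = 71.727 Hz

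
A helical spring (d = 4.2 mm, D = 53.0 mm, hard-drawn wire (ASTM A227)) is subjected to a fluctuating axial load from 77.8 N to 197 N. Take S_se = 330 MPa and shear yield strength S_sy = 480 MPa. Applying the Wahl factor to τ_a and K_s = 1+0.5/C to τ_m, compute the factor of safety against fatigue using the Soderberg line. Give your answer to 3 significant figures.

C = D/d = 53.0/4.2 = 12.6190; K_W = (4C−1)/(4C−4)+0.615/C = 1.1133; K_s = 1+0.5/C = 1.0396
F_a = (F_max−F_min)/2 = 59.6 N; F_m = (F_max+F_min)/2 = 137.4 N
τ_a = K_W·8F_aD/(πd³) = 1.1133 × 108.57 = 120.87 MPa
τ_m = K_s·8F_mD/(πd³) = 1.0396 × 250.3 = 260.21 MPa
Soderberg: 1/n_f = τ_a/S_se + τ_m/S_sy = 120.87/330 + 260.21/480 = 0.36627 + 0.54211 = 0.90839
n_f = 1/0.90839 = 1.101

1.10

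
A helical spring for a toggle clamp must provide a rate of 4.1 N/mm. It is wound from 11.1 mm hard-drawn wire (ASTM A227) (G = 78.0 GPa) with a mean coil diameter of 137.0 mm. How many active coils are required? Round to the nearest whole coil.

N_a = Gd⁴/(8D³k) = (78.0×10³ × 11.1⁴)/(8 × 137.0³ × 4.1)
    = 1.18409e+09 / 8.43404e+07 = 14.04 → 14 coils

14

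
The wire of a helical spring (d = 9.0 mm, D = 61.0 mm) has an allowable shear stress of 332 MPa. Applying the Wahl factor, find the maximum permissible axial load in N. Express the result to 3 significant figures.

1280 N

C = D/d = 61.0/9.0 = 6.7778
K_W = (4C−1)/(4C−4) + 0.615/C = 26.111/23.111 + 0.0907 = 1.2205
τ_max = K·8FD/(πd³) → F_max = τ_allow·πd³/(8DK)
F_max = 332·π·9.0³/(8·61.0·1.2205) = 7.6035e+05/595.63 = 1276.6 N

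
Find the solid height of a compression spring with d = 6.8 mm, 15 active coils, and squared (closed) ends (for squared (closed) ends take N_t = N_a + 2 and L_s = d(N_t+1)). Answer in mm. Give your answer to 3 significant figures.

squared (closed) ends: N_t = N_a + 2 = 15 + 2 = 17
L_s = d·(N_t+1) = 6.8 × 18 = 122.4 mm

122 mm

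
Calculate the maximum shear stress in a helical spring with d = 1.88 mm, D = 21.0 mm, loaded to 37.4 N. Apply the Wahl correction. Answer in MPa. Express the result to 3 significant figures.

340 MPa

Spring index C = D/d = 21.0/1.88 = 11.1702
K_W = (4C−1)/(4C−4) + 0.615/C = 43.681/40.681 + 0.0551 = 1.1288
τ₀ = 8FD/(πd³) = 8·37.4·21.0/(π·1.88³) = 6283.2/20.875 = 300.99 MPa
τ_max = K·τ₀ = 1.1288 × 300.99 = 339.76 MPa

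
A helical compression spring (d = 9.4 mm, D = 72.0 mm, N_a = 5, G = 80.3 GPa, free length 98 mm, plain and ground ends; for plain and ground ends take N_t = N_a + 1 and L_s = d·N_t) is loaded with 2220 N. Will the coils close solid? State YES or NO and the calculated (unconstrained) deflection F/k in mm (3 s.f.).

k = Gd⁴/(8D³N_a) = (80.3×10³)(9.4⁴)/(8·72.0³·5) = 41.992 N/mm
N_t = 6; L_s = 9.4·6 = 56.4 mm; δ_solid = L₀ − L_s = 98 − 56.4 = 41.6 mm
δ = F/k = 2220/41.992 = 52.867 mm
δ ≥ δ_solid → spring goes solid

YES, δ = 52.9 mm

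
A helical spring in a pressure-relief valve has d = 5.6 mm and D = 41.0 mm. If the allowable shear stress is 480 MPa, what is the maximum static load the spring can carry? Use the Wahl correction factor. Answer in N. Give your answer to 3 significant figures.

C = D/d = 41.0/5.6 = 7.3214
K_W = (4C−1)/(4C−4) + 0.615/C = 28.286/25.286 + 0.0840 = 1.2026
τ_max = K·8FD/(πd³) → F_max = τ_allow·πd³/(8DK)
F_max = 480·π·5.6³/(8·41.0·1.2026) = 2.6482e+05/394.47 = 671.34 N

671 N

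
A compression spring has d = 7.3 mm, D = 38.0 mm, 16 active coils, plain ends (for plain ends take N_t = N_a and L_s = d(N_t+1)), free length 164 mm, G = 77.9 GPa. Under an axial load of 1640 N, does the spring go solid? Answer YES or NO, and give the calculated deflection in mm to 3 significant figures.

k = Gd⁴/(8D³N_a) = (77.9×10³)(7.3⁴)/(8·38.0³·16) = 31.497 N/mm
N_t = 16; L_s = 7.3·17 = 124.1 mm; δ_solid = L₀ − L_s = 164 − 124.1 = 39.9 mm
δ = F/k = 1640/31.497 = 52.069 mm
δ ≥ δ_solid → spring goes solid

YES, δ = 52.1 mm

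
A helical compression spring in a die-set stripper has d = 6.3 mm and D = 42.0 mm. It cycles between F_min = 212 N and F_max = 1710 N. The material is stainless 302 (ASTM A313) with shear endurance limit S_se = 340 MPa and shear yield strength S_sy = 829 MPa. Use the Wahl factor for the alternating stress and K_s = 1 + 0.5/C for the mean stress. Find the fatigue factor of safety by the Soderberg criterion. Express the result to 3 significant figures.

0.593

C = D/d = 42.0/6.3 = 6.6667; K_W = (4C−1)/(4C−4)+0.615/C = 1.2246; K_s = 1+0.5/C = 1.0750
F_a = (F_max−F_min)/2 = 749 N; F_m = (F_max+F_min)/2 = 961 N
τ_a = K_W·8F_aD/(πd³) = 1.2246 × 320.37 = 392.32 MPa
τ_m = K_s·8F_mD/(πd³) = 1.0750 × 411.05 = 441.88 MPa
Soderberg: 1/n_f = τ_a/S_se + τ_m/S_sy = 392.32/340 + 441.88/829 = 1.15389 + 0.53302 = 1.6869
n_f = 1/1.6869 = 0.5928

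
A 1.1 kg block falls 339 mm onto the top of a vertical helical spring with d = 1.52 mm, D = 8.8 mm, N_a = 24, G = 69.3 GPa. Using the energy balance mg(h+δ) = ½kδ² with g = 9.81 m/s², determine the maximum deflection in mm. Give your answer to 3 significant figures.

54.8 mm

k = Gd⁴/(8D³N_a) = (69.3×10³)(1.52⁴)/(8·8.8³·24) = 2.8272 N/mm
W = mg = 1.1 × 9.81 = 10.791 N
½kδ² − Wδ − Wh = 0 → δ = (W + √(W² + 2kWh))/k
δ = (10.791 + √(116.45 + 20684.7))/2.8272 = (10.791 + 144.23)/2.8272 = 54.83 mm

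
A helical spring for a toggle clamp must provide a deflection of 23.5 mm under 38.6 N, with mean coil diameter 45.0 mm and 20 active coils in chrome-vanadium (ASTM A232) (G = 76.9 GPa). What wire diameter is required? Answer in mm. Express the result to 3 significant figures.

4.20 mm

Required rate k = F/δ = 38.6/23.5 = 1.6426 N/mm
d = (8D³N_a·k / G)^(1/4) = (8·45.0³·20·1.6426 / (76.9×10³))^0.25
  = (311.42)^0.25 = 4.2009 mm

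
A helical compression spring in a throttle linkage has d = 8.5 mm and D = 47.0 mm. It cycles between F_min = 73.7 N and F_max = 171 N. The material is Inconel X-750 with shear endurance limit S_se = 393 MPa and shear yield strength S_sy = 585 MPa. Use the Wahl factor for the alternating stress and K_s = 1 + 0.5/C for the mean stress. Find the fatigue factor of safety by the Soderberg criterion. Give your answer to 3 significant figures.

C = D/d = 47.0/8.5 = 5.5294; K_W = (4C−1)/(4C−4)+0.615/C = 1.2768; K_s = 1+0.5/C = 1.0904
F_a = (F_max−F_min)/2 = 48.65 N; F_m = (F_max+F_min)/2 = 122.35 N
τ_a = K_W·8F_aD/(πd³) = 1.2768 × 9.4812 = 12.106 MPa
τ_m = K_s·8F_mD/(πd³) = 1.0904 × 23.844 = 26 MPa
Soderberg: 1/n_f = τ_a/S_se + τ_m/S_sy = 12.106/393 + 26/585 = 0.03080 + 0.04445 = 0.075249
n_f = 1/0.075249 = 13.29

13.3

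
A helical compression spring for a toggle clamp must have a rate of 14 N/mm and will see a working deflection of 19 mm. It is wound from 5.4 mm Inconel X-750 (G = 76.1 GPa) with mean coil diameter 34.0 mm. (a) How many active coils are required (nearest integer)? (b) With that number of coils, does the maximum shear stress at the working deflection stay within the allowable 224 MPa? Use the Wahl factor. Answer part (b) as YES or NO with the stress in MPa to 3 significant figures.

(a) 15 coils; (b) YES, τ_max = 178 MPa

N_a = Gd⁴/(8D³k) = (76.1×10³)(5.4⁴)/(8·34.0³·14) = 14.7 → N_a = 15
Actual rate k = Gd⁴/(8D³·15) = 13.72 N/mm
Working load F = kδ = 13.72·19 = 260.67 N
C = 34.0/5.4 = 6.2963; K_W = (4C−1)/(4C−4)+0.615/C = 1.2393
τ_max = K_W·8FD/(πd³) = 1.2393·143.33 = 177.63 MPa
τ_max ≤ 224 MPa → acceptable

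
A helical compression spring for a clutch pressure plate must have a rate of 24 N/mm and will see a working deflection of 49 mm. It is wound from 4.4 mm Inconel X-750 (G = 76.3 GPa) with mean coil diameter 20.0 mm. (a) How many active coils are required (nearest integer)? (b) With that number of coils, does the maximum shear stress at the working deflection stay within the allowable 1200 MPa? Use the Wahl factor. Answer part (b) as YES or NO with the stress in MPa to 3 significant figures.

(a) 19 coils; (b) YES, τ_max = 928 MPa

N_a = Gd⁴/(8D³k) = (76.3×10³)(4.4⁴)/(8·20.0³·24) = 18.62 → N_a = 19
Actual rate k = Gd⁴/(8D³·19) = 23.518 N/mm
Working load F = kδ = 23.518·49 = 1152.4 N
C = 20.0/4.4 = 4.5455; K_W = (4C−1)/(4C−4)+0.615/C = 1.3468
τ_max = K_W·8FD/(πd³) = 1.3468·688.99 = 927.95 MPa
τ_max ≤ 1200 MPa → acceptable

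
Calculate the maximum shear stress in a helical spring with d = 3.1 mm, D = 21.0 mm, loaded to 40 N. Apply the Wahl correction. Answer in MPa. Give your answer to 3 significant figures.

Spring index C = D/d = 21.0/3.1 = 6.7742
K_W = (4C−1)/(4C−4) + 0.615/C = 26.097/23.097 + 0.0908 = 1.2207
τ₀ = 8FD/(πd³) = 8·40·21.0/(π·3.1³) = 6720/93.591 = 71.802 MPa
τ_max = K·τ₀ = 1.2207 × 71.802 = 87.646 MPa

87.6 MPa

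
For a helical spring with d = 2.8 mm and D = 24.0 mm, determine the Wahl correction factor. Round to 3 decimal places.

C = D/d = 24.0/2.8 = 8.5714
K_W = (4C−1)/(4C−4) + 0.615/C = 33.286/30.286 + 0.0717 = 1.1708

1.171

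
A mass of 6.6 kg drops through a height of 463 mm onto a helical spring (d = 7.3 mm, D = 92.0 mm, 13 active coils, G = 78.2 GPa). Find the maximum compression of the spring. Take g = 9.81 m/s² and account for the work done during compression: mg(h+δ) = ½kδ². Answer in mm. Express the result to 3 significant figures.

k = Gd⁴/(8D³N_a) = (78.2×10³)(7.3⁴)/(8·92.0³·13) = 2.7422 N/mm
W = mg = 6.6 × 9.81 = 64.746 N
½kδ² − Wδ − Wh = 0 → δ = (W + √(W² + 2kWh))/k
δ = (64.746 + √(4192 + 164409))/2.7422 = (64.746 + 410.61)/2.7422 = 173.35 mm

173 mm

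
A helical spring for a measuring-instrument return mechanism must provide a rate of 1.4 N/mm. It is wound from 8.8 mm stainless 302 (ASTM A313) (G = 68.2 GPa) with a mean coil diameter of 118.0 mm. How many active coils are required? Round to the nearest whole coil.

N_a = Gd⁴/(8D³k) = (68.2×10³ × 8.8⁴)/(8 × 118.0³ × 1.4)
    = 4.08992e+08 / 1.8402e+07 = 22.23 → 22 coils

22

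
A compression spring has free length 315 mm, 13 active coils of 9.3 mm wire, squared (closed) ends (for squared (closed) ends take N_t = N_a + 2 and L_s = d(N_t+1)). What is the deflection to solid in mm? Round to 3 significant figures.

166 mm

N_t = 15; L_s = 9.3·16 = 148.8 mm
δ_solid = L₀ − L_s = 315 − 148.8 = 166.2 mm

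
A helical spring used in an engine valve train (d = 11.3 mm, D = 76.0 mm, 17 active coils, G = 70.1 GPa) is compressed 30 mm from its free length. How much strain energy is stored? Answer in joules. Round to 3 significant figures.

8.62 J

k = Gd⁴/(8D³N_a) = (70.1×10³)(11.3⁴)/(8·76.0³·17) = 19.145 N/mm
U = ½kδ² = 0.5 × 19.145 × 30² = 8615.2 N·mm = 8.6152 J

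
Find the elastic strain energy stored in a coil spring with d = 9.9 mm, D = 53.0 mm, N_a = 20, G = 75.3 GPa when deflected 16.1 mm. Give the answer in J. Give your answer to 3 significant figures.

k = Gd⁴/(8D³N_a) = (75.3×10³)(9.9⁴)/(8·53.0³·20) = 30.366 N/mm
U = ½kδ² = 0.5 × 30.366 × 16.1² = 3935.6 N·mm = 3.9356 J

3.94 J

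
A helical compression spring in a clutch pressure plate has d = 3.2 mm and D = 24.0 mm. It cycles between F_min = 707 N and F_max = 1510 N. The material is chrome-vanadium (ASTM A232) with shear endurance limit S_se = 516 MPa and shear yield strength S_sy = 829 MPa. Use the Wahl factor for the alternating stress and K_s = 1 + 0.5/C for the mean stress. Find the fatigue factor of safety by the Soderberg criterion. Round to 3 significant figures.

C = D/d = 24.0/3.2 = 7.5000; K_W = (4C−1)/(4C−4)+0.615/C = 1.1974; K_s = 1+0.5/C = 1.0667
F_a = (F_max−F_min)/2 = 401.5 N; F_m = (F_max+F_min)/2 = 1108.5 N
τ_a = K_W·8F_aD/(πd³) = 1.1974 × 748.84 = 896.65 MPa
τ_m = K_s·8F_mD/(πd³) = 1.0667 × 2067.5 = 2205.3 MPa
Soderberg: 1/n_f = τ_a/S_se + τ_m/S_sy = 896.65/516 + 2205.3/829 = 1.73768 + 2.66018 = 4.3979
n_f = 1/4.3979 = 0.2274

0.227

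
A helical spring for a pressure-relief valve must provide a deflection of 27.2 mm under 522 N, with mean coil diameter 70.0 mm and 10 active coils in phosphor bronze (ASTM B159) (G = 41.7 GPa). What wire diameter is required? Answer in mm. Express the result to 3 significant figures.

10.6 mm

Required rate k = F/δ = 522/27.2 = 19.191 N/mm
d = (8D³N_a·k / G)^(1/4) = (8·70.0³·10·19.191 / (41.7×10³))^0.25
  = (12628)^0.25 = 10.6008 mm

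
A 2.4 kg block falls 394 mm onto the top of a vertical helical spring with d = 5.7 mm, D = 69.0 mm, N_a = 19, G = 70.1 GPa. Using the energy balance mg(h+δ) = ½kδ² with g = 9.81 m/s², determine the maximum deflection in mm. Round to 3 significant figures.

129 mm

k = Gd⁴/(8D³N_a) = (70.1×10³)(5.7⁴)/(8·69.0³·19) = 1.4819 N/mm
W = mg = 2.4 × 9.81 = 23.544 N
½kδ² − Wδ − Wh = 0 → δ = (W + √(W² + 2kWh))/k
δ = (23.544 + √(554.32 + 27493.7))/1.4819 = (23.544 + 167.48)/1.4819 = 128.9 mm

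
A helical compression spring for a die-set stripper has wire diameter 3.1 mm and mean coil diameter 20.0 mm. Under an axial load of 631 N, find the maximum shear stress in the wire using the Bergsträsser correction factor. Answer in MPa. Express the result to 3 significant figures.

1320 MPa

Spring index C = D/d = 20.0/3.1 = 6.4516
K_B = (4C+2)/(4C−3) = 27.806/22.806 = 1.2192
τ₀ = 8FD/(πd³) = 8·631·20.0/(π·3.1³) = 100960/93.591 = 1078.7 MPa
τ_max = K·τ₀ = 1.2192 × 1078.7 = 1315.2 MPa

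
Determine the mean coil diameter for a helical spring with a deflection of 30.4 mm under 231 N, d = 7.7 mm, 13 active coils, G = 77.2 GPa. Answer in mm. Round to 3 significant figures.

70.0 mm

Required rate k = F/δ = 231/30.4 = 7.5987 N/mm
D = (Gd⁴/(8N_a·k))^(1/3) = (77.2×10³·7.7⁴/(8·13·7.5987))^(1/3)
  = (343406)^(1/3) = 70.0276 mm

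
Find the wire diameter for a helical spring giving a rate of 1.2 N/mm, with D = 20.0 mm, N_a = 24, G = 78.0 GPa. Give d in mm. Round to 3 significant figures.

d = (8D³N_a·k / G)^(1/4) = (8·20.0³·24·1.2 / (78.0×10³))^0.25
  = (23.631)^0.25 = 2.2048 mm

2.20 mm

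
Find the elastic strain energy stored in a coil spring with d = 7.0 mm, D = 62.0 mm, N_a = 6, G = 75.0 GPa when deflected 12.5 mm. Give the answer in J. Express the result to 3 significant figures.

1.23 J

k = Gd⁴/(8D³N_a) = (75.0×10³)(7.0⁴)/(8·62.0³·6) = 15.741 N/mm
U = ½kδ² = 0.5 × 15.741 × 12.5² = 1229.8 N·mm = 1.2298 J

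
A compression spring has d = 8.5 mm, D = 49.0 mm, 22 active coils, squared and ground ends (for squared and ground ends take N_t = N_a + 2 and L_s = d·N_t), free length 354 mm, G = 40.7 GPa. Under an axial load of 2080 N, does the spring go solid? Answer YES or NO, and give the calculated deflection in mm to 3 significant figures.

k = Gd⁴/(8D³N_a) = (40.7×10³)(8.5⁴)/(8·49.0³·22) = 10.261 N/mm
N_t = 24; L_s = 8.5·24 = 204 mm; δ_solid = L₀ − L_s = 354 − 204 = 150 mm
δ = F/k = 2080/10.261 = 202.72 mm
δ ≥ δ_solid → spring goes solid

YES, δ = 203 mm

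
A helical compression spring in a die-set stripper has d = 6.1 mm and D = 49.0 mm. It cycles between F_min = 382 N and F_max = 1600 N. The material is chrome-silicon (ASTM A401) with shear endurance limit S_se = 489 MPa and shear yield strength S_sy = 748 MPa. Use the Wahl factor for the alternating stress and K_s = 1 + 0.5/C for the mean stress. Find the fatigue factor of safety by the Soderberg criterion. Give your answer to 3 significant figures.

C = D/d = 49.0/6.1 = 8.0328; K_W = (4C−1)/(4C−4)+0.615/C = 1.1832; K_s = 1+0.5/C = 1.0622
F_a = (F_max−F_min)/2 = 609 N; F_m = (F_max+F_min)/2 = 991 N
τ_a = K_W·8F_aD/(πd³) = 1.1832 × 334.78 = 396.12 MPa
τ_m = K_s·8F_mD/(πd³) = 1.0622 × 544.78 = 578.69 MPa
Soderberg: 1/n_f = τ_a/S_se + τ_m/S_sy = 396.12/489 + 578.69/748 = 0.81006 + 0.77365 = 1.5837
n_f = 1/1.5837 = 0.6314

0.631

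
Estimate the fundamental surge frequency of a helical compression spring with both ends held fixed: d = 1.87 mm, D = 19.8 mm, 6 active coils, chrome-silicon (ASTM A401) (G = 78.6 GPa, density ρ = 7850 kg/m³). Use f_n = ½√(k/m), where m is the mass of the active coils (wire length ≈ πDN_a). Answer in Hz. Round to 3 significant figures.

k = Gd⁴/(8D³N_a) = (78.6×10³)(1.87⁴)/(8·19.8³·6) = 2.5796 N/mm = 2579.6 N/m
Wire length L = πDN_a = π·19.8·6 = 373.22 mm
m = ρ·(πd²/4)·L = 7850 × 2.7465×10⁻⁶ m² × 0.37322 m = 0.0080465 kg
f_n = ½√(k/m) = 0.5·√(2579.6/0.0080465) = 0.5·√(3.2058e+05) = 283.1 Hz

283 Hz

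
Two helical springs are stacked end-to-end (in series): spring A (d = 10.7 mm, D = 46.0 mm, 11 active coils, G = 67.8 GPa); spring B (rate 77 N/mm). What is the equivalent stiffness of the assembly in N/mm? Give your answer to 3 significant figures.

44.2 N/mm

k_A = Gd⁴/(8D³N_a) = (67.8×10³)(10.7⁴)/(8·46.0³·11) = 103.75 N/mm
Series: 1/k_eq = 1/103.75 + 1/77 = 0.022625; k_eq = 44.199 N/mm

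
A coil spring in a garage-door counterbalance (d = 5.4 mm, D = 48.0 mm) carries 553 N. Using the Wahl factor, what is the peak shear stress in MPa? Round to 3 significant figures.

500 MPa

Spring index C = D/d = 48.0/5.4 = 8.8889
K_W = (4C−1)/(4C−4) + 0.615/C = 34.556/31.556 + 0.0692 = 1.1643
τ₀ = 8FD/(πd³) = 8·553·48.0/(π·5.4³) = 212352/494.69 = 429.26 MPa
τ_max = K·τ₀ = 1.1643 × 429.26 = 499.77 MPa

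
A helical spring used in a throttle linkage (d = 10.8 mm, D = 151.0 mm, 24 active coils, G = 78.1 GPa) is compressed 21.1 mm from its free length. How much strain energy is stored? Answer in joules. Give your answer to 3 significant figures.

k = Gd⁴/(8D³N_a) = (78.1×10³)(10.8⁴)/(8·151.0³·24) = 1.6074 N/mm
U = ½kδ² = 0.5 × 1.6074 × 21.1² = 357.81 N·mm = 0.35781 J

0.358 J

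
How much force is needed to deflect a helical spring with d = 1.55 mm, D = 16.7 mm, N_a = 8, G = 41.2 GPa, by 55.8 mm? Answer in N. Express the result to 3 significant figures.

44.5 N

k = Gd⁴/(8D³N_a) = (41.2×10³)(1.55⁴)/(8·16.7³·8) = 0.7978 N/mm
F = k·δ = 0.7978 × 55.8 = 44.517 N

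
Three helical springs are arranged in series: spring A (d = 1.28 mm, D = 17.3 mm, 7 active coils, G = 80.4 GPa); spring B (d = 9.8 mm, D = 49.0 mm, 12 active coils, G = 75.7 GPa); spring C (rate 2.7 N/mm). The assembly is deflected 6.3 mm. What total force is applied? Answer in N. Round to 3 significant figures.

3.64 N

k_A = Gd⁴/(8D³N_a) = (80.4×10³)(1.28⁴)/(8·17.3³·7) = 0.74434 N/mm
k_B = Gd⁴/(8D³N_a) = (75.7×10³)(9.8⁴)/(8·49.0³·12) = 61.822 N/mm
Series: 1/k_eq = 1/0.74434 + 1/61.822 + 1/2.7 = 1.73; k_eq = 0.57803 N/mm
F = k_eq·δ = 0.57803·6.3 = 3.6416 N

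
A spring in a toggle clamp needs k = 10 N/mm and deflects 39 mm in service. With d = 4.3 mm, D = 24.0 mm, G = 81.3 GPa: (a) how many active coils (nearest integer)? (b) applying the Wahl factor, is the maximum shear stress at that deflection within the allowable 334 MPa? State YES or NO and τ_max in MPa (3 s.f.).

N_a = Gd⁴/(8D³k) = (81.3×10³)(4.3⁴)/(8·24.0³·10) = 25.13 → N_a = 25
Actual rate k = Gd⁴/(8D³·25) = 10.053 N/mm
Working load F = kδ = 10.053·39 = 392.07 N
C = 24.0/4.3 = 5.5814; K_W = (4C−1)/(4C−4)+0.615/C = 1.2739
τ_max = K_W·8FD/(πd³) = 1.2739·301.38 = 383.92 MPa
τ_max > 334 MPa → exceeds allowable

(a) 25 coils; (b) NO, τ_max = 384 MPa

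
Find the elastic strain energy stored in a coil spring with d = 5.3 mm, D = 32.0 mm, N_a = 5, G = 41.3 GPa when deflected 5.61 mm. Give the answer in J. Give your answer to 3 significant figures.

k = Gd⁴/(8D³N_a) = (41.3×10³)(5.3⁴)/(8·32.0³·5) = 24.862 N/mm
U = ½kδ² = 0.5 × 24.862 × 5.61² = 391.24 N·mm = 0.39124 J

0.391 J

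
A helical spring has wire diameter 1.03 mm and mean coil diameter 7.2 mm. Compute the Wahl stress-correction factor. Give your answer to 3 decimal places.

C = D/d = 7.2/1.03 = 6.9903
K_W = (4C−1)/(4C−4) + 0.615/C = 26.961/23.961 + 0.0880 = 1.2132

1.213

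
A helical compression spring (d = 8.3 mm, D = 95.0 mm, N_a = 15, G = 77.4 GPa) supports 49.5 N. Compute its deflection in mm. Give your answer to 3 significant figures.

k = Gd⁴/(8D³N_a) = (77.4×10³)(8.3⁴)/(8·95.0³·15) = 3.5703 N/mm
δ = F/k = 49.5 / 3.5703 = 13.864 mm

13.9 mm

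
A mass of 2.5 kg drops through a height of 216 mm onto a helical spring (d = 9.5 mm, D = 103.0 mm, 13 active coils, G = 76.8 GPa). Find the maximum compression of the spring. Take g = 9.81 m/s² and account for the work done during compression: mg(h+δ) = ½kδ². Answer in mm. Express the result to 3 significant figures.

48.6 mm

k = Gd⁴/(8D³N_a) = (76.8×10³)(9.5⁴)/(8·103.0³·13) = 5.5044 N/mm
W = mg = 2.5 × 9.81 = 24.525 N
½kδ² − Wδ − Wh = 0 → δ = (W + √(W² + 2kWh))/k
δ = (24.525 + √(601.48 + 58318.1))/5.5044 = (24.525 + 242.73)/5.5044 = 48.554 mm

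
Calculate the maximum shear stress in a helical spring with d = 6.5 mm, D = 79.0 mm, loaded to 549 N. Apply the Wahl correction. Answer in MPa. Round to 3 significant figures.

450 MPa

Spring index C = D/d = 79.0/6.5 = 12.1538
K_W = (4C−1)/(4C−4) + 0.615/C = 47.615/44.615 + 0.0506 = 1.1178
τ₀ = 8FD/(πd³) = 8·549·79.0/(π·6.5³) = 346968/862.76 = 402.16 MPa
τ_max = K·τ₀ = 1.1178 × 402.16 = 449.55 MPa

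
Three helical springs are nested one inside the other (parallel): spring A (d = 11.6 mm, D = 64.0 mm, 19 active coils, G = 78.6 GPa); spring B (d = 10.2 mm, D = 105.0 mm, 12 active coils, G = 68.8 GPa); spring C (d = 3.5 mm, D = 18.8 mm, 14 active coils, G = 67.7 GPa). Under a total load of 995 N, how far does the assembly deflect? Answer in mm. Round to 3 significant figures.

17.7 mm

k_A = Gd⁴/(8D³N_a) = (78.6×10³)(11.6⁴)/(8·64.0³·19) = 35.717 N/mm
k_B = Gd⁴/(8D³N_a) = (68.8×10³)(10.2⁴)/(8·105.0³·12) = 6.7012 N/mm
k_C = Gd⁴/(8D³N_a) = (67.7×10³)(3.5⁴)/(8·18.8³·14) = 13.651 N/mm
Parallel: k_eq = 35.717 + 6.7012 + 13.651 = 56.069 N/mm
δ = F/k_eq = 995/56.069 = 17.746 mm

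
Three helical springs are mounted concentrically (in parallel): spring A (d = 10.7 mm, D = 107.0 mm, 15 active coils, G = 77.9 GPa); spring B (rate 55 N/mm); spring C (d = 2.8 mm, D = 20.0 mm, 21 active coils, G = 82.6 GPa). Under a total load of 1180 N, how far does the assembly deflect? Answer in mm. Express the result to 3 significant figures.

k_A = Gd⁴/(8D³N_a) = (77.9×10³)(10.7⁴)/(8·107.0³·15) = 6.9461 N/mm
k_C = Gd⁴/(8D³N_a) = (82.6×10³)(2.8⁴)/(8·20.0³·21) = 3.7776 N/mm
Parallel: k_eq = 6.9461 + 55 + 3.7776 = 65.724 N/mm
δ = F/k_eq = 1180/65.724 = 17.954 mm

18.0 mm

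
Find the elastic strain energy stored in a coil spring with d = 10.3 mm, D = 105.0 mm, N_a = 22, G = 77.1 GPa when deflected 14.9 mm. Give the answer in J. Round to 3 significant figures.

0.473 J

k = Gd⁴/(8D³N_a) = (77.1×10³)(10.3⁴)/(8·105.0³·22) = 4.2591 N/mm
U = ½kδ² = 0.5 × 4.2591 × 14.9² = 472.79 N·mm = 0.47279 J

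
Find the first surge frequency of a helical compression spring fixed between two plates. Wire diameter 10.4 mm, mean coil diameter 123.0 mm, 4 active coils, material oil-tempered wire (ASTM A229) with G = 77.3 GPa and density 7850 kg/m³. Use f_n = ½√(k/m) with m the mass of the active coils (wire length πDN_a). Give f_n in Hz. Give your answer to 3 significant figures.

k = Gd⁴/(8D³N_a) = (77.3×10³)(10.4⁴)/(8·123.0³·4) = 15.186 N/mm = 15186 N/m
Wire length L = πDN_a = π·123.0·4 = 1545.7 mm
m = ρ·(πd²/4)·L = 7850 × 84.949×10⁻⁶ m² × 1.5457 m = 1.0307 kg
f_n = ½√(k/m) = 0.5·√(15186/1.0307) = 0.5·√(14734) = 60.691 Hz

60.7 Hz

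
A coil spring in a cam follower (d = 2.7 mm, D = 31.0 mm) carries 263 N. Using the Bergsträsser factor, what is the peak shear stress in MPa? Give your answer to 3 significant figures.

Spring index C = D/d = 31.0/2.7 = 11.4815
K_B = (4C+2)/(4C−3) = 47.926/42.926 = 1.1165
τ₀ = 8FD/(πd³) = 8·263·31.0/(π·2.7³) = 65224/61.836 = 1054.8 MPa
τ_max = K·τ₀ = 1.1165 × 1054.8 = 1177.7 MPa

1180 MPa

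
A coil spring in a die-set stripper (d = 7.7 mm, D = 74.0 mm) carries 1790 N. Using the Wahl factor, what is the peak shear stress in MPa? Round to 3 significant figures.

850 MPa

Spring index C = D/d = 74.0/7.7 = 9.6104
K_W = (4C−1)/(4C−4) + 0.615/C = 37.442/34.442 + 0.0640 = 1.1511
τ₀ = 8FD/(πd³) = 8·1790·74.0/(π·7.7³) = 1.05968e+06/1434.2 = 738.84 MPa
τ_max = K·τ₀ = 1.1511 × 738.84 = 850.48 MPa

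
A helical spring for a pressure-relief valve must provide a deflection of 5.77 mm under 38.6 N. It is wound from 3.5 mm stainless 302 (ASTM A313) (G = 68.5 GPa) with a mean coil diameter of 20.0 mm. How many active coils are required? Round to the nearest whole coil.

24

Required rate k = F/δ = 38.6/5.77 = 6.6898 N/mm
N_a = Gd⁴/(8D³k) = (68.5×10³ × 3.5⁴)/(8 × 20.0³ × 6.6898)
    = 1.02793e+07 / 428146 = 24.01 → 24 coils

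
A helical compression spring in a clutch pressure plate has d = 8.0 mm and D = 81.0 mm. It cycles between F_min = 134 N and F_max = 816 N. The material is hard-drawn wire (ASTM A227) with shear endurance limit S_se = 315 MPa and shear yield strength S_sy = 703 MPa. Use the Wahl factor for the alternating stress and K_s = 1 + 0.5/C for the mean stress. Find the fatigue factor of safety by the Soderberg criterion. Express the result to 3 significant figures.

C = D/d = 81.0/8.0 = 10.1250; K_W = (4C−1)/(4C−4)+0.615/C = 1.1429; K_s = 1+0.5/C = 1.0494
F_a = (F_max−F_min)/2 = 341 N; F_m = (F_max+F_min)/2 = 475 N
τ_a = K_W·8F_aD/(πd³) = 1.1429 × 137.38 = 157.01 MPa
τ_m = K_s·8F_mD/(πd³) = 1.0494 × 191.36 = 200.81 MPa
Soderberg: 1/n_f = τ_a/S_se + τ_m/S_sy = 157.01/315 + 200.81/703 = 0.49845 + 0.28565 = 0.78409
n_f = 1/0.78409 = 1.275

1.28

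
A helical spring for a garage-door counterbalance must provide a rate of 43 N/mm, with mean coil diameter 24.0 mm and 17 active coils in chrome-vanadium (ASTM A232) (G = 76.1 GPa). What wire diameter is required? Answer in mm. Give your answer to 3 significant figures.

5.71 mm

d = (8D³N_a·k / G)^(1/4) = (8·24.0³·17·43 / (76.1×10³))^0.25
  = (1062.3)^0.25 = 5.7091 mm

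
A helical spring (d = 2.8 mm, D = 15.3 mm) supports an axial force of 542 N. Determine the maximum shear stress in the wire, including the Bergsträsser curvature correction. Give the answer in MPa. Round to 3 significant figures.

1220 MPa

Spring index C = D/d = 15.3/2.8 = 5.4643
K_B = (4C+2)/(4C−3) = 23.857/18.857 = 1.2652
τ₀ = 8FD/(πd³) = 8·542·15.3/(π·2.8³) = 66340.8/68.964 = 961.96 MPa
τ_max = K·τ₀ = 1.2652 × 961.96 = 1217 MPa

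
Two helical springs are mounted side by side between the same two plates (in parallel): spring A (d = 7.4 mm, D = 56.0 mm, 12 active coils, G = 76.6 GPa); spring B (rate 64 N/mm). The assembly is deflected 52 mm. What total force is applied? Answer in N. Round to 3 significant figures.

k_A = Gd⁴/(8D³N_a) = (76.6×10³)(7.4⁴)/(8·56.0³·12) = 13.624 N/mm
Parallel: k_eq = 13.624 + 64 = 77.624 N/mm
F = k_eq·δ = 77.624·52 = 4036.5 N

4040 N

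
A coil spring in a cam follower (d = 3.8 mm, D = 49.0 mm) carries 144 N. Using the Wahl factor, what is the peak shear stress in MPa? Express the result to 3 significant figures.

Spring index C = D/d = 49.0/3.8 = 12.8947
K_W = (4C−1)/(4C−4) + 0.615/C = 50.579/47.579 + 0.0477 = 1.1107
τ₀ = 8FD/(πd³) = 8·144·49.0/(π·3.8³) = 56448/172.39 = 327.45 MPa
τ_max = K·τ₀ = 1.1107 × 327.45 = 363.72 MPa

364 MPa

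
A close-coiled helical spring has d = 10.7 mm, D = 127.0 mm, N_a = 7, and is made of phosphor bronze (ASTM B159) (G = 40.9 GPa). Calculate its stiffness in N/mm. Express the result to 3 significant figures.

4.67 N/mm

k = Gd⁴/(8D³N_a) = (40.9×10³ × 10.7⁴) / (8 × 127.0³ × 7)
  = 5.36116e+08 / 1.14709e+08 = 4.6737 N/mm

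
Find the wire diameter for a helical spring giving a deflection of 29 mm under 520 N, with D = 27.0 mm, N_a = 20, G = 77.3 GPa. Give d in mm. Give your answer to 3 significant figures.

5.20 mm

Required rate k = F/δ = 520/29 = 17.931 N/mm
d = (8D³N_a·k / G)^(1/4) = (8·27.0³·20·17.931 / (77.3×10³))^0.25
  = (730.53)^0.25 = 5.1989 mm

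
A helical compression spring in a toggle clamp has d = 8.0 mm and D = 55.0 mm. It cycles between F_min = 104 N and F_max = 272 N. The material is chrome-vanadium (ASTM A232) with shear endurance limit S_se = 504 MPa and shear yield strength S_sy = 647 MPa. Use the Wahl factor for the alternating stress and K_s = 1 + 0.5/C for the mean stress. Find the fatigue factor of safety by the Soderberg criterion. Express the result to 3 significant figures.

7.10

C = D/d = 55.0/8.0 = 6.8750; K_W = (4C−1)/(4C−4)+0.615/C = 1.2171; K_s = 1+0.5/C = 1.0727
F_a = (F_max−F_min)/2 = 84 N; F_m = (F_max+F_min)/2 = 188 N
τ_a = K_W·8F_aD/(πd³) = 1.2171 × 22.978 = 27.967 MPa
τ_m = K_s·8F_mD/(πd³) = 1.0727 × 51.427 = 55.167 MPa
Soderberg: 1/n_f = τ_a/S_se + τ_m/S_sy = 27.967/504 + 55.167/647 = 0.05549 + 0.08527 = 0.14076
n_f = 1/0.14076 = 7.105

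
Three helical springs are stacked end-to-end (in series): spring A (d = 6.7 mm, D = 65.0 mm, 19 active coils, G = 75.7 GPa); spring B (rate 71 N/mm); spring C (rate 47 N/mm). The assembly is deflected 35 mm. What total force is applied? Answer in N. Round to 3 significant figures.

k_A = Gd⁴/(8D³N_a) = (75.7×10³)(6.7⁴)/(8·65.0³·19) = 3.6544 N/mm
Series: 1/k_eq = 1/3.6544 + 1/71 + 1/47 = 0.30901; k_eq = 3.2362 N/mm
F = k_eq·δ = 3.2362·35 = 113.27 N

113 N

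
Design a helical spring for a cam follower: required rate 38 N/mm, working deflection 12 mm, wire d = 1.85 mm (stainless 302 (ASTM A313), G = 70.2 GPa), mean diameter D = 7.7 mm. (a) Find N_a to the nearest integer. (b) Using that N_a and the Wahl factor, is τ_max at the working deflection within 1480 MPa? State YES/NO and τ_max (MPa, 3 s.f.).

N_a = Gd⁴/(8D³k) = (70.2×10³)(1.85⁴)/(8·7.7³·38) = 5.925 → N_a = 6
Actual rate k = Gd⁴/(8D³·6) = 37.524 N/mm
Working load F = kδ = 37.524·12 = 450.29 N
C = 7.7/1.85 = 4.1622; K_W = (4C−1)/(4C−4)+0.615/C = 1.3849
τ_max = K_W·8FD/(πd³) = 1.3849·1394.5 = 1931.2 MPa
τ_max > 1480 MPa → exceeds allowable

(a) 6 coils; (b) NO, τ_max = 1930 MPa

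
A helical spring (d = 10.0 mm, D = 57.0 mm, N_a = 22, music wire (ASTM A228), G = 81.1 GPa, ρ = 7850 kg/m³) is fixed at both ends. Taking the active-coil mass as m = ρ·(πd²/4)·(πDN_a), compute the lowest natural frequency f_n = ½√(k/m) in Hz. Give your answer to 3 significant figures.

k = Gd⁴/(8D³N_a) = (81.1×10³)(10.0⁴)/(8·57.0³·22) = 24.882 N/mm = 24882 N/m
Wire length L = πDN_a = π·57.0·22 = 3939.6 mm
m = ρ·(πd²/4)·L = 7850 × 78.54×10⁻⁶ m² × 3.9396 m = 2.4289 kg
f_n = ½√(k/m) = 0.5·√(24882/2.4289) = 0.5·√(10244) = 50.607 Hz

50.6 Hz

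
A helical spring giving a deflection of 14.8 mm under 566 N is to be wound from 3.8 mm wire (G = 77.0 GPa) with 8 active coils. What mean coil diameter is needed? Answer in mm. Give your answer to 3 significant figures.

18.7 mm

Required rate k = F/δ = 566/14.8 = 38.243 N/mm
D = (Gd⁴/(8N_a·k))^(1/3) = (77.0×10³·3.8⁴/(8·8·38.243))^(1/3)
  = (6559.8)^(1/3) = 18.7196 mm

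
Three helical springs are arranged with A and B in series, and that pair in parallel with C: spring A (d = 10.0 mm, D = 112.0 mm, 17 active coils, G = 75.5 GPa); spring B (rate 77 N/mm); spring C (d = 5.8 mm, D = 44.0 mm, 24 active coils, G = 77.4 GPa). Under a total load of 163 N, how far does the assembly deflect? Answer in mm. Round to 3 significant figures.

17.9 mm

k_A = Gd⁴/(8D³N_a) = (75.5×10³)(10.0⁴)/(8·112.0³·17) = 3.9514 N/mm
k_C = Gd⁴/(8D³N_a) = (77.4×10³)(5.8⁴)/(8·44.0³·24) = 5.3554 N/mm
Springs A,B series: k_AB = 1/(1/3.9514+1/77) = 3.7585 N/mm; parallel with C: k_eq = 3.7585+5.3554 = 9.114 N/mm
δ = F/k_eq = 163/9.114 = 17.885 mm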